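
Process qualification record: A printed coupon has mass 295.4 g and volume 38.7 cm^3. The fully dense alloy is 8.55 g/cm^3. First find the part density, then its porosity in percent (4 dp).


rho_part = 295.4 / 38.7 = 7.63307494 g/cm^3
Porosity = (1 - 7.63307494/8.55)*100 = 10.7243 %


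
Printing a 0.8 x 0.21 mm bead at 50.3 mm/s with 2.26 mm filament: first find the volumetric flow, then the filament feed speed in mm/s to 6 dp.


Q = 0.8 * 0.21 * 50.3 = 8.4504 mm^3/s
A_fil = pi*(2.26/2)^2 = 4.01149966 mm^2
v_feed = 8.4504 / 4.01149966 = 2.106544 mm/s


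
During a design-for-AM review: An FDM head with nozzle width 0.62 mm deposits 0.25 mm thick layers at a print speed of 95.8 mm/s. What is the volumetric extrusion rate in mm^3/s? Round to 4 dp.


Rate = 0.62 * 0.25 * 95.8 = 14.849 mm^3/s


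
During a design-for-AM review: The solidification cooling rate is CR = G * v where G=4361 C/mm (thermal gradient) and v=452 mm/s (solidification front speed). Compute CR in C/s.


CR = 4361 * 452 = 1971172 C/s


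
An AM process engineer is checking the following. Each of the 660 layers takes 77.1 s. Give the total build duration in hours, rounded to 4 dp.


t = 660 * 77.1 / 3600 = 14.135 hrs


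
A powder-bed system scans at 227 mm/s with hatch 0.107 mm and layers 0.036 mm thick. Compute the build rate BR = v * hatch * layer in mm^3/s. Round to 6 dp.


Rate = 227 * 0.107 * 0.036 = 0.874404 mm^3/s


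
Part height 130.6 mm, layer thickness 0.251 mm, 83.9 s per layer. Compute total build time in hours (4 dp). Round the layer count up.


Layers = ceil(130.6/0.251) = 521
t = 521 * 83.9 / 3600 = 12.1422 hrs


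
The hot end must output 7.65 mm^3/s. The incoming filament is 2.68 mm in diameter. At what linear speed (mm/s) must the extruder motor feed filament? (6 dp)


A = pi*(2.68/2)^2 = 5.641044
v = 7.65 / 5.641044 = 1.356132 mm/s


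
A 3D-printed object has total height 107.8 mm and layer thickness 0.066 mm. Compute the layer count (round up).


Layers = ceil(107.8/0.066) = 1634


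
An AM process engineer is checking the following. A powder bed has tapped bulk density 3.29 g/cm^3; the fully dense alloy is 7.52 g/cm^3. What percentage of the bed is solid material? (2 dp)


Packing = (3.29/7.52)*100 = 43.75 %


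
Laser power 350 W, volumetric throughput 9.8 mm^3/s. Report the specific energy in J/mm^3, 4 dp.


SE = 350 / 9.8 = 35.7143 J/mm^3


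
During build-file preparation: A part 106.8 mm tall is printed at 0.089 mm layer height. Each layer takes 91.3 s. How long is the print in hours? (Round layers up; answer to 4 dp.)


Layers = ceil(106.8/0.089) = 1200
t = 1200 * 91.3 / 3600 = 30.4333 hrs


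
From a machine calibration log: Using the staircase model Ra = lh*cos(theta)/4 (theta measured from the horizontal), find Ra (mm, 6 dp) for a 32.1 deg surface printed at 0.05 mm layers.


Ra = 0.05 * cos(32.1) / 4 = 0.010589 mm


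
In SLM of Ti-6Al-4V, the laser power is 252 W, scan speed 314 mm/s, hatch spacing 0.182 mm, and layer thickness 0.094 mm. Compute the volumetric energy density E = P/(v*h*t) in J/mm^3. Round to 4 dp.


E = 252 / (314*0.182*0.094) = 46.9107 J/mm^3


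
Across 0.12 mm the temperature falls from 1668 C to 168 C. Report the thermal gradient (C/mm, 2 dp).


G = (1668-168)/0.12 = 12500.0 C/mm


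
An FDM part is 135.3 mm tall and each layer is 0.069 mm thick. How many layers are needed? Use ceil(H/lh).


Layers = ceil(135.3/0.069) = 1961


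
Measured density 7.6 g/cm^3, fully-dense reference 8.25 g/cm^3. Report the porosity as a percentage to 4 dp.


Porosity = (1-7.6/8.25)*100 = 7.8788 %


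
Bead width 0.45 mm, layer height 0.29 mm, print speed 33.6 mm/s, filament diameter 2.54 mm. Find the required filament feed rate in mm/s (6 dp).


Q = 0.45 * 0.29 * 33.6 = 4.3848 mm^3/s
A_fil = pi*(2.54/2)^2 = 5.06707479 mm^2
v_feed = 4.3848 / 5.06707479 = 0.865351 mm/s


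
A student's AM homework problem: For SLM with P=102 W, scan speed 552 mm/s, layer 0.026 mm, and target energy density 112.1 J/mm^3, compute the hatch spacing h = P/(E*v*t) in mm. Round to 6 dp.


h = 102 / (112.1*552*0.026) = 0.063399 mm


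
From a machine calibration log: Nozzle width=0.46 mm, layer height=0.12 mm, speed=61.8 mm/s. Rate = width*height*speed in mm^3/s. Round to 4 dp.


Rate = 0.46 * 0.12 * 61.8 = 3.4114 mm^3/s


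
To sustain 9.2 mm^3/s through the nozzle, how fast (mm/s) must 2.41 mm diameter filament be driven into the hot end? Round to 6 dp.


A = pi*(2.41/2)^2 = 4.561671
v = 9.2 / 4.561671 = 2.016805 mm/s


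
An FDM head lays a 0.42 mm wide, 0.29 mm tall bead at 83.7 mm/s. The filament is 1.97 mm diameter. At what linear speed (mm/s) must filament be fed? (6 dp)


Q = 0.42 * 0.29 * 83.7 = 10.19466 mm^3/s
A_fil = pi*(1.97/2)^2 = 3.04805173 mm^2
v_feed = 10.19466 / 3.04805173 = 3.344648 mm/s


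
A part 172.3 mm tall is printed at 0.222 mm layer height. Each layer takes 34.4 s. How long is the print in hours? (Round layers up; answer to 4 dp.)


Layers = ceil(172.3/0.222) = 777
t = 777 * 34.4 / 3600 = 7.4247 hrs


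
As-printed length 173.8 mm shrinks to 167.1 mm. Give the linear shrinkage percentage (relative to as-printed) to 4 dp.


Shrinkage = ((173.8-167.1)/173.8)*100 = 3.855 %


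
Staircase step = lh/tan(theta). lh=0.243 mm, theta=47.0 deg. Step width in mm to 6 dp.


step = 0.243 / tan(47.0) = 0.226601 mm


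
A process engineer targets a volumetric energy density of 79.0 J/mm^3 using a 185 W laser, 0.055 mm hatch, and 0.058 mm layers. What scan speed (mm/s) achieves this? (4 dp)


v = 185 / (79.0*0.055*0.058) = 734.0979 mm/s


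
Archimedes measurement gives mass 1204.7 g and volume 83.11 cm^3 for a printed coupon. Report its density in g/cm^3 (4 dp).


rho = 1204.7 / 83.11 = 14.4952 g/cm^3


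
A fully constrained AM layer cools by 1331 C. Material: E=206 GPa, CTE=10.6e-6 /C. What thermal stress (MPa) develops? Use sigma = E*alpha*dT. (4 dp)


sigma = 206*1000 * 10.6e-6 * 1331 = 2906.3716 MPa


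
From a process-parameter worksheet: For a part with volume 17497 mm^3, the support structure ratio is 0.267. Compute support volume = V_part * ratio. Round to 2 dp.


V_support = 17497 * 0.267 = 4671.7 mm^3


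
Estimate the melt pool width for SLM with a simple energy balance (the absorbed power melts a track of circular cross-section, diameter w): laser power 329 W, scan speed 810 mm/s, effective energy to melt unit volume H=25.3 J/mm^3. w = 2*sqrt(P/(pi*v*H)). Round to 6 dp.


w = 2*sqrt(329/(pi*810*25.3)) = 0.142972 mm


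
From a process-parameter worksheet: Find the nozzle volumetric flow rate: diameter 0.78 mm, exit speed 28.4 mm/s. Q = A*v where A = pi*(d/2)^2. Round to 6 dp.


A = pi*(0.78/2)^2 = 0.47783624 mm^2
Q = 0.47783624 * 28.4 = 13.570549 mm^3/s


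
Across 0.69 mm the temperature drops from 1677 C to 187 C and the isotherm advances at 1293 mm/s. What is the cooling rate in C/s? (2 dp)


G = (1677-187)/0.69 = 2159.42028986 C/mm
CR = 2159.42028986 * 1293 = 2792130.43 C/s


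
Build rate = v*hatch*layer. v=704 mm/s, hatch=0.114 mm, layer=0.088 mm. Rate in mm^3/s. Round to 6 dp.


Rate = 704 * 0.114 * 0.088 = 7.062528 mm^3/s


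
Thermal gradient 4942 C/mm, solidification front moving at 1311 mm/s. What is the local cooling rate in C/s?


CR = 4942 * 1311 = 6478962 C/s


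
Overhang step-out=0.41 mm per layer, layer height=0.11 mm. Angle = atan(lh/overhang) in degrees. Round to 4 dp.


angle = atan(0.11/0.41) = 15.0184 degrees


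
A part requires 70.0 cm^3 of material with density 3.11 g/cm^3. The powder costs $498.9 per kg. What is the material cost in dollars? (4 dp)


Mass = 70.0*3.11/1000 = 0.2177 kg
Cost = 0.2177 * 498.9 = 108.6105 $


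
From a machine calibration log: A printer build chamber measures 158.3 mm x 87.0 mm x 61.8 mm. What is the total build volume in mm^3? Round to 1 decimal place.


V = 158.3 * 87.0 * 61.8 = 851115.8 mm^3


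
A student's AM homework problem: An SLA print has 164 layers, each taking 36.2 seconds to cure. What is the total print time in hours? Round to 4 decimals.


t = 164 * 36.2 / 3600 = 1.6491 hrs


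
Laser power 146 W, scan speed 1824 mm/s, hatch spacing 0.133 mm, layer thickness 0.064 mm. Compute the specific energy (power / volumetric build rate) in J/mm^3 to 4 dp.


Build rate = 1824 * 0.133 * 0.064 = 15.525888 mm^3/s
SE = 146 / 15.525888 = 9.4036 J/mm^3


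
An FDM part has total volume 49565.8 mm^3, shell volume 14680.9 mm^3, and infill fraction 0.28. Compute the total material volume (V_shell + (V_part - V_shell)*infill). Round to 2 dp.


V_infill = (49565.8 - 14680.9) * 0.28 = 9767.77
V_total = 14680.9 + 9767.77 = 24448.67 mm^3


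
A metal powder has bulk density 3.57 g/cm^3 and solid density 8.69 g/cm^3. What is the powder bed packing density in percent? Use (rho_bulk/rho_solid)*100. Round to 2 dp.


Packing = (3.57/8.69)*100 = 41.08 %


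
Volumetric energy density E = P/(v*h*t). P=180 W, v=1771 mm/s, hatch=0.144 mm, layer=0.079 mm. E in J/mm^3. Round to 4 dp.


E = 180 / (1771*0.144*0.079) = 8.9344 J/mm^3


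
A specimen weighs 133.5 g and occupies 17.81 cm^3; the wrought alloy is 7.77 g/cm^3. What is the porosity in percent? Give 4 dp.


rho_part = 133.5 / 17.81 = 7.49578888 g/cm^3
Porosity = (1 - 7.49578888/7.77)*100 = 3.5291 %


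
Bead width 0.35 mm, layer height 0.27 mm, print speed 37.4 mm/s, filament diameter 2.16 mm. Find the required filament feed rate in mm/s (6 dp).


Q = 0.35 * 0.27 * 37.4 = 3.5343 mm^3/s
A_fil = pi*(2.16/2)^2 = 3.66435367 mm^2
v_feed = 3.5343 / 3.66435367 = 0.964508 mm/s


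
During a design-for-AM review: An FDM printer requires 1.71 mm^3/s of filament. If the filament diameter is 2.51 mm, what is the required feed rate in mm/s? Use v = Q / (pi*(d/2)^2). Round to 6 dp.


A = pi*(2.51/2)^2 = 4.948087
v = 1.71 / 4.948087 = 0.345588 mm/s


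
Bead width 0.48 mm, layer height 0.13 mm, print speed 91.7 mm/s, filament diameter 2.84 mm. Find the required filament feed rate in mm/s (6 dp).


Q = 0.48 * 0.13 * 91.7 = 5.72208 mm^3/s
A_fil = pi*(2.84/2)^2 = 6.33470743 mm^2
v_feed = 5.72208 / 6.33470743 = 0.90329 mm/s


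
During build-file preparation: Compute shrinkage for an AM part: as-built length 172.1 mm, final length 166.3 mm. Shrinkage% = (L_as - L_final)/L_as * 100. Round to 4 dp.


Shrinkage = ((172.1-166.3)/172.1)*100 = 3.3701 %


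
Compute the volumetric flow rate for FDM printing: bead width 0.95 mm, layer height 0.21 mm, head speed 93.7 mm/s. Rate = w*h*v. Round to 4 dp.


Rate = 0.95 * 0.21 * 93.7 = 18.6932 mm^3/s


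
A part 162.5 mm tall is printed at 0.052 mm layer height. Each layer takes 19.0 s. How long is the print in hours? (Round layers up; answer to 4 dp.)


Layers = ceil(162.5/0.052) = 3125
t = 3125 * 19.0 / 3600 = 16.4931 hrs


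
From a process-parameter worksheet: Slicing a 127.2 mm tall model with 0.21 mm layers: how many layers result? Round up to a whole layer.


Layers = ceil(127.2/0.21) = 606


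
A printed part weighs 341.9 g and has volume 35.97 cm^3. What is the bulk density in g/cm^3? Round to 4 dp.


rho = 341.9 / 35.97 = 9.5051 g/cm^3


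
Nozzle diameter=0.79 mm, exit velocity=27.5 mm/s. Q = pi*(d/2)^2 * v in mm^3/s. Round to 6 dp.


A = pi*(0.79/2)^2 = 0.49016699 mm^2
Q = 0.49016699 * 27.5 = 13.479592 mm^3/s


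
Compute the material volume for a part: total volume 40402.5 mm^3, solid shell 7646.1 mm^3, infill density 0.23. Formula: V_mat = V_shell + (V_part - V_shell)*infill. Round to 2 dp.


V_infill = (40402.5 - 7646.1) * 0.23 = 7533.97
V_total = 7646.1 + 7533.97 = 15180.07 mm^3


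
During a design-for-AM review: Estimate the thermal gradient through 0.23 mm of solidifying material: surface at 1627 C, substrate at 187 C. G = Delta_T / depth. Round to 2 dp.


G = (1627-187)/0.23 = 6260.87 C/mm


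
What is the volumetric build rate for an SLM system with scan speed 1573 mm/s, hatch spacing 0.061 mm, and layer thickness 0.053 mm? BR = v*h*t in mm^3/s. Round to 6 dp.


Rate = 1573 * 0.061 * 0.053 = 5.085509 mm^3/s


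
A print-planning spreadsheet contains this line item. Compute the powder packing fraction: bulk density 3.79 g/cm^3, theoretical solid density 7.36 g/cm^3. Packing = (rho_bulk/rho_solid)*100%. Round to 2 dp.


Packing = (3.79/7.36)*100 = 51.49 %


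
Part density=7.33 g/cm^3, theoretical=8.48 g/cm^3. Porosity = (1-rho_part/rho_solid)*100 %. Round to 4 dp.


Porosity = (1-7.33/8.48)*100 = 13.5613 %


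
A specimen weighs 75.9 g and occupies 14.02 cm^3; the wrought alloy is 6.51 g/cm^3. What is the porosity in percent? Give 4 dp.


rho_part = 75.9 / 14.02 = 5.41369472 g/cm^3
Porosity = (1 - 5.41369472/6.51)*100 = 16.8403 %


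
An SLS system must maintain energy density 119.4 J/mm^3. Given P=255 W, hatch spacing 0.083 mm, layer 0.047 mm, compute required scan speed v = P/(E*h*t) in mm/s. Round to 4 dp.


v = 255 / (119.4*0.083*0.047) = 547.4695 mm/s


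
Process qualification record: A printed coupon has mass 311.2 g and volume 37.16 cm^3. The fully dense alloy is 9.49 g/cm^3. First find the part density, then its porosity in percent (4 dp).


rho_part = 311.2 / 37.16 = 8.37459634 g/cm^3
Porosity = (1 - 8.37459634/9.49)*100 = 11.7535 %


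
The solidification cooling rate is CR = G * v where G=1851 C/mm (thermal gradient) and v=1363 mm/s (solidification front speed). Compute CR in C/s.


CR = 1851 * 1363 = 2522913 C/s


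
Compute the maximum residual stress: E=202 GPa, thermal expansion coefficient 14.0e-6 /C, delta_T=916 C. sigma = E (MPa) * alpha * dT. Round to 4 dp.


sigma = 202*1000 * 14.0e-6 * 916 = 2590.448 MPa


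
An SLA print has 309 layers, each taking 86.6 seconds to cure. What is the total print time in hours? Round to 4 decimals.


t = 309 * 86.6 / 3600 = 7.4332 hrs


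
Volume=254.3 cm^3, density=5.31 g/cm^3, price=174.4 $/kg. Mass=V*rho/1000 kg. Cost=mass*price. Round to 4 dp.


Mass = 254.3*5.31/1000 = 1.350333 kg
Cost = 1.350333 * 174.4 = 235.4981 $


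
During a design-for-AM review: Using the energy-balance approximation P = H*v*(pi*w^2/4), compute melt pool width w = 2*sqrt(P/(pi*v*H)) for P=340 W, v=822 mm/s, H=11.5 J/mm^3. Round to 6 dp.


w = 2*sqrt(340/(pi*822*11.5)) = 0.213998 mm


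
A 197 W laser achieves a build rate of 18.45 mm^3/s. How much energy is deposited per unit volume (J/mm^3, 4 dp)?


SE = 197 / 18.45 = 10.6775 J/mm^3


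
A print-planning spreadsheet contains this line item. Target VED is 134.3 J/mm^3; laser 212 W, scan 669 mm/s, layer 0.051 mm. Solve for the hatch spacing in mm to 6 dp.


h = 212 / (134.3*669*0.051) = 0.046266 mm


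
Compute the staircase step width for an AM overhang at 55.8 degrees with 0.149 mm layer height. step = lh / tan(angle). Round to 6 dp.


step = 0.149 / tan(55.8) = 0.10126 mm


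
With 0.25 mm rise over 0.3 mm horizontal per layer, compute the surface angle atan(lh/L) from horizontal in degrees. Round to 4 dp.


angle = atan(0.25/0.3) = 39.8056 degrees


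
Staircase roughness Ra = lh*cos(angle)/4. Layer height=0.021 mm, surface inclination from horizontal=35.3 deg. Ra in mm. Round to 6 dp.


Ra = 0.021 * cos(35.3) / 4 = 0.004285 mm


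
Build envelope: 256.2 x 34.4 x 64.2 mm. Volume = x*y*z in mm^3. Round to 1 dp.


V = 256.2 * 34.4 * 64.2 = 565812.6 mm^3


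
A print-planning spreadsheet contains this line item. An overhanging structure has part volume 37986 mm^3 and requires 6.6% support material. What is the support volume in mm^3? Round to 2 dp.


V_support = 37986 * 0.066 = 2507.08 mm^3


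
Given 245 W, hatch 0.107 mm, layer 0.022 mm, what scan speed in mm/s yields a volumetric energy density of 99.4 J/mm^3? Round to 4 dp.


v = 245 / (99.4*0.107*0.022) = 1047.064 mm/s


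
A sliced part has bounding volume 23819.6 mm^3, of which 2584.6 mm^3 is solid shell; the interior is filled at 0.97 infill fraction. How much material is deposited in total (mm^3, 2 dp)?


V_infill = (23819.6 - 2584.6) * 0.97 = 20597.95
V_total = 2584.6 + 20597.95 = 23182.55 mm^3


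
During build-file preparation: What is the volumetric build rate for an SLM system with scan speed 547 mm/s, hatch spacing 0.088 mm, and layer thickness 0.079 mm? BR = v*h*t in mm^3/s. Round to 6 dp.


Rate = 547 * 0.088 * 0.079 = 3.802744 mm^3/s


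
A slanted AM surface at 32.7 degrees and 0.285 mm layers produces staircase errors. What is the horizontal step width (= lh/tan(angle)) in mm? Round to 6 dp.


step = 0.285 / tan(32.7) = 0.443933 mm


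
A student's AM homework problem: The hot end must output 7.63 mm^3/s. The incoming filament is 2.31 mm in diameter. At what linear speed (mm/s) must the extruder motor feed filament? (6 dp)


A = pi*(2.31/2)^2 = 4.190963
v = 7.63 / 4.190963 = 1.820584 mm/s


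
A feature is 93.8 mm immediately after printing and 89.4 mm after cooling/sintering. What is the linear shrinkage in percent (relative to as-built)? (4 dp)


Shrinkage = ((93.8-89.4)/93.8)*100 = 4.6908 %


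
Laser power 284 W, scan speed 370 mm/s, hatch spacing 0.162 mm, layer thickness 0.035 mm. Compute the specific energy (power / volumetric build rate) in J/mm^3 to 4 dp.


Build rate = 370 * 0.162 * 0.035 = 2.0979 mm^3/s
SE = 284 / 2.0979 = 135.3735 J/mm^3


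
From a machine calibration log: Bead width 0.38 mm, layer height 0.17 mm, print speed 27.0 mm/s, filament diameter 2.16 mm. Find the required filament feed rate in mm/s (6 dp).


Q = 0.38 * 0.17 * 27.0 = 1.7442 mm^3/s
A_fil = pi*(2.16/2)^2 = 3.66435367 mm^2
v_feed = 1.7442 / 3.66435367 = 0.475991 mm/s


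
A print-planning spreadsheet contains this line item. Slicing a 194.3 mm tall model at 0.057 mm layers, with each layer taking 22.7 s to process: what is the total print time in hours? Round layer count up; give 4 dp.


Layers = ceil(194.3/0.057) = 3409
t = 3409 * 22.7 / 3600 = 21.4956 hrs


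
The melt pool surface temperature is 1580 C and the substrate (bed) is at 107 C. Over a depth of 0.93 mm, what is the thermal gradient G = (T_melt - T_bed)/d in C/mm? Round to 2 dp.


G = (1580-107)/0.93 = 1583.87 C/mm


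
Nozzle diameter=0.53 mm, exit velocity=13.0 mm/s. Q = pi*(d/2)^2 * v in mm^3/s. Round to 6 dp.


A = pi*(0.53/2)^2 = 0.22061834 mm^2
Q = 0.22061834 * 13.0 = 2.868038 mm^3/s


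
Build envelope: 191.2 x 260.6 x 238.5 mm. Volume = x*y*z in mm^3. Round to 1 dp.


V = 191.2 * 260.6 * 238.5 = 11883672.7 mm^3


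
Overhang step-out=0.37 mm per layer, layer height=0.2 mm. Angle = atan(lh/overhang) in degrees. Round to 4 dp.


angle = atan(0.2/0.37) = 28.393 degrees


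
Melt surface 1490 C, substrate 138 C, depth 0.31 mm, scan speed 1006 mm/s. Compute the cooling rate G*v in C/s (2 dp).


G = (1490-138)/0.31 = 4361.29032258 C/mm
CR = 4361.29032258 * 1006 = 4387458.06 C/s


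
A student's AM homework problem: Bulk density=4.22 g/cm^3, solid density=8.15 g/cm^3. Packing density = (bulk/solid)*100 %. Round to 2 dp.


Packing = (4.22/8.15)*100 = 51.78 %


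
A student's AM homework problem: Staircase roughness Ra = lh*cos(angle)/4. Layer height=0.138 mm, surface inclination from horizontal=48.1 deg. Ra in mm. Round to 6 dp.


Ra = 0.138 * cos(48.1) / 4 = 0.02304 mm


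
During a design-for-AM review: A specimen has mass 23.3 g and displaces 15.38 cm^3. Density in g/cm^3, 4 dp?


rho = 23.3 / 15.38 = 1.515 g/cm^3


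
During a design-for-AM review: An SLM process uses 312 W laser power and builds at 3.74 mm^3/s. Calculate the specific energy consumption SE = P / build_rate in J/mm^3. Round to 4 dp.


SE = 312 / 3.74 = 83.4225 J/mm^3


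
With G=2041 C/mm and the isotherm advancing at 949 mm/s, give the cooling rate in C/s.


CR = 2041 * 949 = 1936909 C/s


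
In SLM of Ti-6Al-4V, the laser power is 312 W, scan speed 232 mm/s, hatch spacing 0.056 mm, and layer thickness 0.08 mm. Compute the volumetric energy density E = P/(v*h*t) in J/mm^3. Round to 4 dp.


E = 312 / (232*0.056*0.08) = 300.1847 J/mm^3


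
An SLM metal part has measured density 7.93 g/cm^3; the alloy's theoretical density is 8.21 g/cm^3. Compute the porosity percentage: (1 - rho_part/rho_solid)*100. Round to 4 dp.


Porosity = (1-7.93/8.21)*100 = 3.4105 %


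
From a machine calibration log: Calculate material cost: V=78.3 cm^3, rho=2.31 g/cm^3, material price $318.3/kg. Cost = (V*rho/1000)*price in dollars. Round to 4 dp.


Mass = 78.3*2.31/1000 = 0.180873 kg
Cost = 0.180873 * 318.3 = 57.5719 $


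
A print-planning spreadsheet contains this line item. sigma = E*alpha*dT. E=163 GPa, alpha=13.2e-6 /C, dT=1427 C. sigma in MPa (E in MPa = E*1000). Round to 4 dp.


sigma = 163*1000 * 13.2e-6 * 1427 = 3070.3332 MPa


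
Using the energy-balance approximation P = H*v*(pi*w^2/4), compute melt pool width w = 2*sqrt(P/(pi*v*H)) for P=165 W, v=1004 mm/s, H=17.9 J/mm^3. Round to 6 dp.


w = 2*sqrt(165/(pi*1004*17.9)) = 0.108119 mm


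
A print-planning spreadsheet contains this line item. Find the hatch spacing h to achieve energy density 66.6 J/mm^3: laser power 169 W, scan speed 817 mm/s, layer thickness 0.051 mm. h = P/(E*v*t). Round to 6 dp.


h = 169 / (66.6*817*0.051) = 0.0609 mm


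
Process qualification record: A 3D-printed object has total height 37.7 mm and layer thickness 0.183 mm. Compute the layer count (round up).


Layers = ceil(37.7/0.183) = 207


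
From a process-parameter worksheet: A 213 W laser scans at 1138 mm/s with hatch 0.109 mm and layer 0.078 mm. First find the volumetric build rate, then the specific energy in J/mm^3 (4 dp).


Build rate = 1138 * 0.109 * 0.078 = 9.675276 mm^3/s
SE = 213 / 9.675276 = 22.0149 J/mm^3


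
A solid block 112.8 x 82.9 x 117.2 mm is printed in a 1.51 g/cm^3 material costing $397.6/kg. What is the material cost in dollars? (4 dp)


V = 112.8 * 82.9 * 117.2 = 1095951.264 mm^3 = 1095.951264 cm^3
Mass = 1095.951264 * 1.51 / 1000 = 1.65488641 kg
Cost = 1.65488641 * 397.6 = 657.9828 $


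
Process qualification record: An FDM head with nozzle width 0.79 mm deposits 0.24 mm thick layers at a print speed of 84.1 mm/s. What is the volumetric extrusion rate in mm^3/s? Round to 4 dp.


Rate = 0.79 * 0.24 * 84.1 = 15.9454 mm^3/s


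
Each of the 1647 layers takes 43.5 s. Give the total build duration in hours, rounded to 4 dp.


t = 1647 * 43.5 / 3600 = 19.9013 hrs


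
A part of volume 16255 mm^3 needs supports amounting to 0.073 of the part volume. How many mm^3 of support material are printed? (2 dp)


V_support = 16255 * 0.073 = 1186.62 mm^3


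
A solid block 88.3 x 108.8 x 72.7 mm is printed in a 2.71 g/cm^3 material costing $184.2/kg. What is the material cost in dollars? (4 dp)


V = 88.3 * 108.8 * 72.7 = 698431.808 mm^3 = 698.431808 cm^3
Mass = 698.431808 * 2.71 / 1000 = 1.8927502 kg
Cost = 1.8927502 * 184.2 = 348.6446 $


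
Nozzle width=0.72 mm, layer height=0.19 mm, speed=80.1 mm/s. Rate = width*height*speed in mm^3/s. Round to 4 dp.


Rate = 0.72 * 0.19 * 80.1 = 10.9577 mm^3/s


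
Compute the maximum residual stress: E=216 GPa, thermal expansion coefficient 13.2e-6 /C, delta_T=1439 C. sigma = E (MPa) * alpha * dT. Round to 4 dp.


sigma = 216*1000 * 13.2e-6 * 1439 = 4102.8768 MPa


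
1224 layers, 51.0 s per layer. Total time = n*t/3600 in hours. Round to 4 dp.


t = 1224 * 51.0 / 3600 = 17.34 hrs


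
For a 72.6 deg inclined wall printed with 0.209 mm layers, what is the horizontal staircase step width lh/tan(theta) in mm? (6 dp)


step = 0.209 / tan(72.6) = 0.065497 mm


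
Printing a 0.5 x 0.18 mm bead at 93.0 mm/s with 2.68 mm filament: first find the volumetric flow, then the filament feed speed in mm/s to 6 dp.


Q = 0.5 * 0.18 * 93.0 = 8.37 mm^3/s
A_fil = pi*(2.68/2)^2 = 5.64104377 mm^2
v_feed = 8.37 / 5.64104377 = 1.483768 mm/s


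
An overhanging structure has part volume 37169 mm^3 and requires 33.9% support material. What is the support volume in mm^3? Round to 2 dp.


V_support = 37169 * 0.339 = 12600.29 mm^3


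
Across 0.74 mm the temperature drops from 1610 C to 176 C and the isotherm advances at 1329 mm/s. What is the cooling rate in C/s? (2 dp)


G = (1610-176)/0.74 = 1937.83783784 C/mm
CR = 1937.83783784 * 1329 = 2575386.49 C/s


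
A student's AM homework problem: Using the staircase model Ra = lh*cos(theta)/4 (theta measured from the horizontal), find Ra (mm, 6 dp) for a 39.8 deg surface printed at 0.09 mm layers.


Ra = 0.09 * cos(39.8) / 4 = 0.017286 mm


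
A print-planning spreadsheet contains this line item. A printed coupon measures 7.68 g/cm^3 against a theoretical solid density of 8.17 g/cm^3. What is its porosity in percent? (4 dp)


Porosity = (1-7.68/8.17)*100 = 5.9976 %


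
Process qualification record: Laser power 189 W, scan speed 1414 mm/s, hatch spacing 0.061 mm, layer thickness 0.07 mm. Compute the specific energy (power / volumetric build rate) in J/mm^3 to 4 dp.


Build rate = 1414 * 0.061 * 0.07 = 6.03778 mm^3/s
SE = 189 / 6.03778 = 31.3029 J/mm^3


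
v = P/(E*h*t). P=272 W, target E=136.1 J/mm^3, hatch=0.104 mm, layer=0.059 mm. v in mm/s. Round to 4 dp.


v = 272 / (136.1*0.104*0.059) = 325.7058 mm/s


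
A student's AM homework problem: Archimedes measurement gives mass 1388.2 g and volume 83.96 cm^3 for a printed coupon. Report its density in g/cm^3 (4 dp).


rho = 1388.2 / 83.96 = 16.5341 g/cm^3


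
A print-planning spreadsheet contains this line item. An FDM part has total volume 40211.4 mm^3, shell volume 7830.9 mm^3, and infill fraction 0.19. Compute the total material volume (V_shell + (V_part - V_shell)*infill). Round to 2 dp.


V_infill = (40211.4 - 7830.9) * 0.19 = 6152.3
V_total = 7830.9 + 6152.3 = 13983.2 mm^3


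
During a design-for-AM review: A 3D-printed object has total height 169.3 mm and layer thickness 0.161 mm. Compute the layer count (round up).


Layers = ceil(169.3/0.161) = 1052


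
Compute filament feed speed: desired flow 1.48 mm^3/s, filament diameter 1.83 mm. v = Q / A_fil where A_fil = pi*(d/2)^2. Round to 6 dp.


A = pi*(1.83/2)^2 = 2.63022
v = 1.48 / 2.63022 = 0.562691 mm/s


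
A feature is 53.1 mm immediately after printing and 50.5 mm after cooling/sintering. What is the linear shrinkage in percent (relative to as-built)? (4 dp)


Shrinkage = ((53.1-50.5)/53.1)*100 = 4.8964 %


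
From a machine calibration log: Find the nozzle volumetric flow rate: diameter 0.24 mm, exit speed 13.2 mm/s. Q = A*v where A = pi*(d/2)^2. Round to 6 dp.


A = pi*(0.24/2)^2 = 0.04523893 mm^2
Q = 0.04523893 * 13.2 = 0.597154 mm^3/s


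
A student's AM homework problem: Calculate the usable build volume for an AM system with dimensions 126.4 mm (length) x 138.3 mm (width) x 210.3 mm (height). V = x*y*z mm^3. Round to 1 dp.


V = 126.4 * 138.3 * 210.3 = 3676279.5 mm^3


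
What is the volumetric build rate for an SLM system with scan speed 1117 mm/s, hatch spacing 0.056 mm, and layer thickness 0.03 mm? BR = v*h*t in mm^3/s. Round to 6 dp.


Rate = 1117 * 0.056 * 0.03 = 1.87656 mm^3/s


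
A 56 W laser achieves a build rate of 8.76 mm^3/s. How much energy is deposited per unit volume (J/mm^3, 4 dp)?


SE = 56 / 8.76 = 6.3927 J/mm^3


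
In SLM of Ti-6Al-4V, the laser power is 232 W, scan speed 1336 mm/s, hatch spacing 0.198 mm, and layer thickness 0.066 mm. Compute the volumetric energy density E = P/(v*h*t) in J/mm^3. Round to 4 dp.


E = 232 / (1336*0.198*0.066) = 13.2884 J/mm^3


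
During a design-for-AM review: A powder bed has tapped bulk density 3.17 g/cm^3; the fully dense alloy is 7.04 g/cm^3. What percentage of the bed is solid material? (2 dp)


Packing = (3.17/7.04)*100 = 45.03 %


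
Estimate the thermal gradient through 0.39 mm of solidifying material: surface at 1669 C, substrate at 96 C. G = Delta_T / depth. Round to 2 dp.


G = (1669-96)/0.39 = 4033.33 C/mm


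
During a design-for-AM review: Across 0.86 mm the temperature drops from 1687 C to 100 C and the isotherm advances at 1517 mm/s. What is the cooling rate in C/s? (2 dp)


G = (1687-100)/0.86 = 1845.34883721 C/mm
CR = 1845.34883721 * 1517 = 2799394.19 C/s


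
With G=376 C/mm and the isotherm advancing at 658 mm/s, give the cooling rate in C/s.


CR = 376 * 658 = 247408 C/s


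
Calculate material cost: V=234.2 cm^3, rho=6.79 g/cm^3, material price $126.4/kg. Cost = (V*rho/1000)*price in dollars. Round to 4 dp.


Mass = 234.2*6.79/1000 = 1.590218 kg
Cost = 1.590218 * 126.4 = 201.0036 $


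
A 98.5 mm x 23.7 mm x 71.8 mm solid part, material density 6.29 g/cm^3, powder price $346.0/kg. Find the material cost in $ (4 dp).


V = 98.5 * 23.7 * 71.8 = 167613.51 mm^3 = 167.61351 cm^3
Mass = 167.61351 * 6.29 / 1000 = 1.05428898 kg
Cost = 1.05428898 * 346.0 = 364.784 $


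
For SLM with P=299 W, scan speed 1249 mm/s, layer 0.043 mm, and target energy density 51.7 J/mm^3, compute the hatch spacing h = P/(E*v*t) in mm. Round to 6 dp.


h = 299 / (51.7*1249*0.043) = 0.107684 mm


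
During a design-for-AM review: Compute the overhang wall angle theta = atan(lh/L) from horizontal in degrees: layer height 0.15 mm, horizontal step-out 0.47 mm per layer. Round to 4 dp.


angle = atan(0.15/0.47) = 17.7004 degrees


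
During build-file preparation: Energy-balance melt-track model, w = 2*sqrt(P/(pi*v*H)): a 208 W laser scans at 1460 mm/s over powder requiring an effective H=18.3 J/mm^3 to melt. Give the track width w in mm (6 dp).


w = 2*sqrt(208/(pi*1460*18.3)) = 0.09956 mm


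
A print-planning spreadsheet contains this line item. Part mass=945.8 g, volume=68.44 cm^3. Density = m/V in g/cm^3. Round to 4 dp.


rho = 945.8 / 68.44 = 13.8194 g/cm^3


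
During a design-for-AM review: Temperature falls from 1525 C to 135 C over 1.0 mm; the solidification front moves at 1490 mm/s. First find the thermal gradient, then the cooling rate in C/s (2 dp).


G = (1525-135)/1.0 = 1390.0 C/mm
CR = 1390.0 * 1490 = 2071100.0 C/s


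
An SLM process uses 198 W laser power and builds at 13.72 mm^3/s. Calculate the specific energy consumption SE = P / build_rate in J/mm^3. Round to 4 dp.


SE = 198 / 13.72 = 14.4315 J/mm^3


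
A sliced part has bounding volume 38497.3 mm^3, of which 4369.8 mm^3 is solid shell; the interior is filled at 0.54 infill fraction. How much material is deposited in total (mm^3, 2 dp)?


V_infill = (38497.3 - 4369.8) * 0.54 = 18428.85
V_total = 4369.8 + 18428.85 = 22798.65 mm^3


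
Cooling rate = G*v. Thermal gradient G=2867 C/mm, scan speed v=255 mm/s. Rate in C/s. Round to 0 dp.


CR = 2867 * 255 = 731085 C/s


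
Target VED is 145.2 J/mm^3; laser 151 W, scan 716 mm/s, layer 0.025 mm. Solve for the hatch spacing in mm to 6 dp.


h = 151 / (145.2*716*0.025) = 0.058097 mm


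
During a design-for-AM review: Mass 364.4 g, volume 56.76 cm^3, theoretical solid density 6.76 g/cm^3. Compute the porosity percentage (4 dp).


rho_part = 364.4 / 56.76 = 6.42001409 g/cm^3
Porosity = (1 - 6.42001409/6.76)*100 = 5.0294 %


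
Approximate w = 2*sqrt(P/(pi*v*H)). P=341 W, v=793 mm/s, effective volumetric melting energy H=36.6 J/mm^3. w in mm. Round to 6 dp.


w = 2*sqrt(341/(pi*793*36.6)) = 0.122308 mm


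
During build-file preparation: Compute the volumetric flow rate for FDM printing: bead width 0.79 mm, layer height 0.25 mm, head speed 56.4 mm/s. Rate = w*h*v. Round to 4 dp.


Rate = 0.79 * 0.25 * 56.4 = 11.139 mm^3/s


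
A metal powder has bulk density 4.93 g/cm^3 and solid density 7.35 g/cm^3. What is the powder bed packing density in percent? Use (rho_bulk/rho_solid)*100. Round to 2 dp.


Packing = (4.93/7.35)*100 = 67.07 %


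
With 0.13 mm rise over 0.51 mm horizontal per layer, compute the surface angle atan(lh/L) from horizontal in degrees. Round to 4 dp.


angle = atan(0.13/0.51) = 14.3003 degrees


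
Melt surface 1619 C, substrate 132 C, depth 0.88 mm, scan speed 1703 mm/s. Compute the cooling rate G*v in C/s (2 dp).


G = (1619-132)/0.88 = 1689.77272727 C/mm
CR = 1689.77272727 * 1703 = 2877682.95 C/s


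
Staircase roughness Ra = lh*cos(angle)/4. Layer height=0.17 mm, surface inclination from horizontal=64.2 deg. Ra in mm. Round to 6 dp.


Ra = 0.17 * cos(64.2) / 4 = 0.018497 mm


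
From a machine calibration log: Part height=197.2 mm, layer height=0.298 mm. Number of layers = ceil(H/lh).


Layers = ceil(197.2/0.298) = 662


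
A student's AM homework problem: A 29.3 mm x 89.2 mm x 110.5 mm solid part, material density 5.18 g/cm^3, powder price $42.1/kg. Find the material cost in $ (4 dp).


V = 29.3 * 89.2 * 110.5 = 288798.38 mm^3 = 288.79838 cm^3
Mass = 288.79838 * 5.18 / 1000 = 1.49597561 kg
Cost = 1.49597561 * 42.1 = 62.9806 $


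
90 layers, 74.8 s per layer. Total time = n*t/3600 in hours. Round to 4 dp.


t = 90 * 74.8 / 3600 = 1.87 hrs


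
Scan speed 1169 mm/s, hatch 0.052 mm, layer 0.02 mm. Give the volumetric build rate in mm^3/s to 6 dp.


Rate = 1169 * 0.052 * 0.02 = 1.21576 mm^3/s


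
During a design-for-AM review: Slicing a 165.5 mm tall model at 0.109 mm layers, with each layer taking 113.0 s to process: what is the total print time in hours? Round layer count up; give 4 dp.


Layers = ceil(165.5/0.109) = 1519
t = 1519 * 113.0 / 3600 = 47.6797 hrs


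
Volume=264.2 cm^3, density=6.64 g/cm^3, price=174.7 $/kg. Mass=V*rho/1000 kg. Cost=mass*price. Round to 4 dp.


Mass = 264.2*6.64/1000 = 1.754288 kg
Cost = 1.754288 * 174.7 = 306.4741 $


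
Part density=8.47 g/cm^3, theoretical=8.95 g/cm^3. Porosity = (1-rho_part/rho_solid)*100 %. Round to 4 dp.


Porosity = (1-8.47/8.95)*100 = 5.3631 %


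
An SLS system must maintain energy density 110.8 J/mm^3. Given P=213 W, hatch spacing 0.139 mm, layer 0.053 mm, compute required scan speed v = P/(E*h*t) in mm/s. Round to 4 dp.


v = 213 / (110.8*0.139*0.053) = 260.9451 mm/s


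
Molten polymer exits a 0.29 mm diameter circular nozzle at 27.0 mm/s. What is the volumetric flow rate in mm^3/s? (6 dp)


A = pi*(0.29/2)^2 = 0.06605199 mm^2
Q = 0.06605199 * 27.0 = 1.783404 mm^3/s


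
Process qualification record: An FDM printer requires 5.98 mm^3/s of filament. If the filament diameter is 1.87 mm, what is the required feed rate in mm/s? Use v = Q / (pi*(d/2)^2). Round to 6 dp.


A = pi*(1.87/2)^2 = 2.746459
v = 5.98 / 2.746459 = 2.177349 mm/s


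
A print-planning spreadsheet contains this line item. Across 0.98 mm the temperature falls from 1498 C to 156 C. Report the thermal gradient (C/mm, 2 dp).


G = (1498-156)/0.98 = 1369.39 C/mm


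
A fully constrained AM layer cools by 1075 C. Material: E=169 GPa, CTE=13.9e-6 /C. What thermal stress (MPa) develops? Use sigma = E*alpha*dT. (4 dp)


sigma = 169*1000 * 13.9e-6 * 1075 = 2525.2825 MPa


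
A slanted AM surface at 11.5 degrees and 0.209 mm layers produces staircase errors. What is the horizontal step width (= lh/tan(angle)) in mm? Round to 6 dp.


step = 0.209 / tan(11.5) = 1.027268 mm


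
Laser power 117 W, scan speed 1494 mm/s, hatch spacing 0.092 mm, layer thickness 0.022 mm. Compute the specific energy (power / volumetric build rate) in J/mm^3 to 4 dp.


Build rate = 1494 * 0.092 * 0.022 = 3.023856 mm^3/s
SE = 117 / 3.023856 = 38.6923 J/mm^3


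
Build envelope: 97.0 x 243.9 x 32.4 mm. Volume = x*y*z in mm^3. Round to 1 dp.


V = 97.0 * 243.9 * 32.4 = 766528.9 mm^3


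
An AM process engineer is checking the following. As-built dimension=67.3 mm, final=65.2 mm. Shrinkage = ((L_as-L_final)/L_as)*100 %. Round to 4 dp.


Shrinkage = ((67.3-65.2)/67.3)*100 = 3.1204 %


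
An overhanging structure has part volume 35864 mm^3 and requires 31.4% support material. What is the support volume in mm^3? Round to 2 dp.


V_support = 35864 * 0.314 = 11261.3 mm^3


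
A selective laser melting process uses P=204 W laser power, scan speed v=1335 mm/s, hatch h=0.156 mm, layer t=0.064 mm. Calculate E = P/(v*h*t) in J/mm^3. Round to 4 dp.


E = 204 / (1335*0.156*0.064) = 15.3054 J/mm^3


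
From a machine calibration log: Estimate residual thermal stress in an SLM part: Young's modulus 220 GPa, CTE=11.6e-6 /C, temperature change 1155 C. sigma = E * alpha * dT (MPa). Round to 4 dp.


sigma = 220*1000 * 11.6e-6 * 1155 = 2947.56 MPa


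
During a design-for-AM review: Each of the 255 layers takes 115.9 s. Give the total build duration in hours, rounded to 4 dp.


t = 255 * 115.9 / 3600 = 8.2096 hrs


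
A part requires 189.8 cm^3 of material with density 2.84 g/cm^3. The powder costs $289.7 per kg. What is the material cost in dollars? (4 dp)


Mass = 189.8*2.84/1000 = 0.539032 kg
Cost = 0.539032 * 289.7 = 156.1576 $


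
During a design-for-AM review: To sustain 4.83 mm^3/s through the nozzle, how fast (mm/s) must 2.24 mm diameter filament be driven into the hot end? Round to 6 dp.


A = pi*(2.24/2)^2 = 3.940814
v = 4.83 / 3.940814 = 1.225635 mm/s


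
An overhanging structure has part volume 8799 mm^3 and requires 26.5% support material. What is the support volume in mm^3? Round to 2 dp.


V_support = 8799 * 0.265 = 2331.74 mm^3


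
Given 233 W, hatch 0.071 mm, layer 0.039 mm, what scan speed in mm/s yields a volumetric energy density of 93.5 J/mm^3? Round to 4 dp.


v = 233 / (93.5*0.071*0.039) = 899.9562 mm/s


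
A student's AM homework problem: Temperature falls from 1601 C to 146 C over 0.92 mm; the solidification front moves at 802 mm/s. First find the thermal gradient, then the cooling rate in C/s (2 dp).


G = (1601-146)/0.92 = 1581.52173913 C/mm
CR = 1581.52173913 * 802 = 1268380.43 C/s


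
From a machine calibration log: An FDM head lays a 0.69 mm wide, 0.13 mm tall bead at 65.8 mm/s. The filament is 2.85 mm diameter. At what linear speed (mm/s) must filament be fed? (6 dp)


Q = 0.69 * 0.13 * 65.8 = 5.90226 mm^3/s
A_fil = pi*(2.85/2)^2 = 6.37939658 mm^2
v_feed = 5.90226 / 6.37939658 = 0.925207 mm/s


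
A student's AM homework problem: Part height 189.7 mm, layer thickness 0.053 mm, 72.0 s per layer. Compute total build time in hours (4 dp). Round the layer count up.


Layers = ceil(189.7/0.053) = 3580
t = 3580 * 72.0 / 3600 = 71.6 hrs


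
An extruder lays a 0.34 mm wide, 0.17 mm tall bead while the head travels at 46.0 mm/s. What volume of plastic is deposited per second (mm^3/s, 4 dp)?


Rate = 0.34 * 0.17 * 46.0 = 2.6588 mm^3/s


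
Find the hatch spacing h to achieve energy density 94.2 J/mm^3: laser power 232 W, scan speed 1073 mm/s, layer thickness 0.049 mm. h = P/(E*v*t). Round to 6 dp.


h = 232 / (94.2*1073*0.049) = 0.046843 mm


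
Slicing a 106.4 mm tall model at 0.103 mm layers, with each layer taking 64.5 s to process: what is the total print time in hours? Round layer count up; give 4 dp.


Layers = ceil(106.4/0.103) = 1034
t = 1034 * 64.5 / 3600 = 18.5258 hrs


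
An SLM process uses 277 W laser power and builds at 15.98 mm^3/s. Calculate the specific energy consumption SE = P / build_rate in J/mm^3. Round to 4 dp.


SE = 277 / 15.98 = 17.3342 J/mm^3


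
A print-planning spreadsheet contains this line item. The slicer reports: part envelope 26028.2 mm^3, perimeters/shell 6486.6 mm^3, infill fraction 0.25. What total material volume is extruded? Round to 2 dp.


V_infill = (26028.2 - 6486.6) * 0.25 = 4885.4
V_total = 6486.6 + 4885.4 = 11372.0 mm^3


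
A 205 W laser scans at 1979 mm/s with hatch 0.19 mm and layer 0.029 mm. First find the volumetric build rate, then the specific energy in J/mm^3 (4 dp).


Build rate = 1979 * 0.19 * 0.029 = 10.90429 mm^3/s
SE = 205 / 10.90429 = 18.7999 J/mm^3
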